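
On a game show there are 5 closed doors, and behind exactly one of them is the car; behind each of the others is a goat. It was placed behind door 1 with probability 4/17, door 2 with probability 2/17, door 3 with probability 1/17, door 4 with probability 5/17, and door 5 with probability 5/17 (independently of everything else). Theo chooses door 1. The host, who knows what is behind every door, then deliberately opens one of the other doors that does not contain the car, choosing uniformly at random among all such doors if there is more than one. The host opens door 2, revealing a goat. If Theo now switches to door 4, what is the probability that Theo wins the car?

5/14

Apply Bayes' rule, conditioning on where the car actually is.
If it is behind door 1 (prior 4/17): the host has 4 equally likely choices, so probability 1/4; weight (4/17)·(1/4) = 1/17.
If it is behind door 2 (prior 2/17): the host opened door 2, so this case is ruled out; weight (2/17)·0 = 0.
If it is behind door 3 (prior 1/17): the host has 3 equally likely choices, so probability 1/3; weight (1/17)·(1/3) = 1/51.
If it is behind either of doors 4 and 5 (prior 5/17 each): the host has 3 equally likely choices, so probability 1/3; weight (5/17)·(1/3) = 5/51 each.
The weights sum to 14/51.
So P(the car behind door 4 | the host opened door 2) = (5/51) / (14/51) = 5/14.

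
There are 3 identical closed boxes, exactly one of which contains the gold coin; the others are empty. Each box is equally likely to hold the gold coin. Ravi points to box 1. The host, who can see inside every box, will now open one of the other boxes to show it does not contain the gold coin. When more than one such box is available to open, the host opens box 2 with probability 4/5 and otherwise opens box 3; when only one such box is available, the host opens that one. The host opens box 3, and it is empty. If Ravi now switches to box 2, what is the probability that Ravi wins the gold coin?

Apply Bayes' rule, conditioning on where the gold coin actually is.
If it is in box 1 (prior 1/3): box 2 is available but not opened, probability 1/5; weight (1/3)·(1/5) = 1/15.
If it is in box 2 (prior 1/3): only box 3 is available, probability 1; weight (1/3)·1 = 1/3.
If it is in box 3 (prior 1/3): the host opened box 3, so this case is ruled out; weight (1/3)·0 = 0.
The weights sum to 2/5.
So P(the gold coin in box 2 | the host opened box 3) = (1/3) / (2/5) = 5/6.

5/6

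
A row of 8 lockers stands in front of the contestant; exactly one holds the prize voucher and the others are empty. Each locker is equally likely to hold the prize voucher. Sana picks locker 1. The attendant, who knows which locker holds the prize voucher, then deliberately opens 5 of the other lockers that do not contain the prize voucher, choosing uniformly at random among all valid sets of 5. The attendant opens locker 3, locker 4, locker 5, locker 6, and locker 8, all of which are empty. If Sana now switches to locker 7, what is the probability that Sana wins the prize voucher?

7/16

Condition on the true location of the prize voucher.
If it is in locker 1 (prior 1/8): the attendant has 21 equally likely choices, so probability 1/21; weight (1/8)·(1/21) = 1/168.
If it is in either of lockers 2 and 7 (prior 1/8 each): the attendant has 6 equally likely choices, so probability 1/6; weight (1/8)·(1/6) = 1/48 each.
If it is in any of lockers 3, 4, 5, 6, and 8 (prior 1/8 each): that locker was opened and seen not to hold the prize — ruled out; weight (1/8)·0 = 0 each.
The weights sum to 1/21.
So P(the prize voucher in locker 7 | the attendant opened locker 3, locker 4, locker 5, locker 6, and locker 8) = (1/48) / (1/21) = 7/16.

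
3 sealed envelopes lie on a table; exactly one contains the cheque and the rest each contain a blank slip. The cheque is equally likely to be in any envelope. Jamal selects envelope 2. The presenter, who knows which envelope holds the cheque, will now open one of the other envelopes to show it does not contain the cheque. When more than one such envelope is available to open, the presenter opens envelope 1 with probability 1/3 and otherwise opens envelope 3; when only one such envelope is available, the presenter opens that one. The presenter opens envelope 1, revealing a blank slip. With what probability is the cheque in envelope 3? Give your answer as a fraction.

3/4

Apply Bayes' rule, conditioning on where the cheque actually is.
If it is in envelope 1 (prior 1/3): the presenter opened envelope 1, so this case is ruled out; weight (1/3)·0 = 0.
If it is in envelope 2 (prior 1/3): envelope 1 is available, opened with probability 1/3; weight (1/3)·(1/3) = 1/9.
If it is in envelope 3 (prior 1/3): only envelope 1 is available, probability 1; weight (1/3)·1 = 1/3.
The weights sum to 4/9.
So P(the cheque in envelope 3 | the presenter opened envelope 1) = (1/3) / (4/9) = 3/4.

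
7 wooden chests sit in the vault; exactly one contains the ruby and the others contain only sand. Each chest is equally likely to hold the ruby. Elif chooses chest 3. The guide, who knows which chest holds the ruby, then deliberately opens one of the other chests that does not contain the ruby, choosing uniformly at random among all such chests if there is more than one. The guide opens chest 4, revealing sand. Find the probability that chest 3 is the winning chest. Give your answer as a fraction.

1/7

Condition on the true location of the ruby.
If it is in any of chests 1, 2, 5, 6, and 7 (prior 1/7 each): the guide has 5 equally likely choices, so probability 1/5; weight (1/7)·(1/5) = 1/35 each.
If it is in chest 3 (prior 1/7): the guide has 6 equally likely choices, so probability 1/6; weight (1/7)·(1/6) = 1/42.
If it is in chest 4 (prior 1/7): the guide opened chest 4, so this case is ruled out; weight (1/7)·0 = 0.
The weights sum to 1/6.
So P(the ruby in chest 3 | the guide opened chest 4) = (1/42) / (1/6) = 1/7.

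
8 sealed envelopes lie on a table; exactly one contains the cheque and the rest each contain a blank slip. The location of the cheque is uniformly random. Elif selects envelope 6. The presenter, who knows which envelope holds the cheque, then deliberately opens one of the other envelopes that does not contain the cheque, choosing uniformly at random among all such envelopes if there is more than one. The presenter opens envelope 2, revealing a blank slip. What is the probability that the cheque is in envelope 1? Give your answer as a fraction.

7/48

Apply Bayes' rule, conditioning on where the cheque actually is.
If it is in any of envelopes 1, 3, 4, 5, 7, and 8 (prior 1/8 each): the presenter has 6 equally likely choices, so probability 1/6; weight (1/8)·(1/6) = 1/48 each.
If it is in envelope 2 (prior 1/8): the presenter opened envelope 2, so this case is ruled out; weight (1/8)·0 = 0.
If it is in envelope 6 (prior 1/8): the presenter has 7 equally likely choices, so probability 1/7; weight (1/8)·(1/7) = 1/56.
The weights sum to 1/7.
So P(the cheque in envelope 1 | the presenter opened envelope 2) = (1/48) / (1/7) = 7/48.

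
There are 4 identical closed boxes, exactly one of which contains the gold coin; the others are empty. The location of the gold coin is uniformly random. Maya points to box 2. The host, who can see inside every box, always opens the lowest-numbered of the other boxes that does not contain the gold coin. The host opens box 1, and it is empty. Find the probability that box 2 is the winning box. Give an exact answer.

Condition on the true location of the gold coin.
If it is in box 1 (prior 1/4): the host opened box 1, so this case is ruled out; weight (1/4)·0 = 0.
If it is in any of boxes 2, 3, and 4 (prior 1/4 each): box 1 is the lowest-numbered option available, probability 1; weight (1/4)·1 = 1/4 each.
The weights sum to 3/4.
So P(the gold coin in box 2 | the host opened box 1) = (1/4) / (3/4) = 1/3.

1/3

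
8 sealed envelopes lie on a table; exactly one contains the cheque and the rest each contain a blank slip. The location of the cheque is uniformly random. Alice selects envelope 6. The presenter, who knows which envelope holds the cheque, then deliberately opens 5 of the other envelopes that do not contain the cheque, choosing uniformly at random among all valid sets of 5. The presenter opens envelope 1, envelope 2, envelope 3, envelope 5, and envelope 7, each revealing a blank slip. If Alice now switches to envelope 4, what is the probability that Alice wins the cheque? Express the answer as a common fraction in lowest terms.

7/16

Consider each possible location of the cheque in turn.
If it is in any of envelopes 1, 2, 3, 5, and 7 (prior 1/8 each): that envelope was opened and seen not to hold the prize — ruled out; weight (1/8)·0 = 0 each.
If it is in either of envelopes 4 and 8 (prior 1/8 each): the presenter has 6 equally likely choices, so probability 1/6; weight (1/8)·(1/6) = 1/48 each.
If it is in envelope 6 (prior 1/8): the presenter has 21 equally likely choices, so probability 1/21; weight (1/8)·(1/21) = 1/168.
The weights sum to 1/21.
So P(the cheque in envelope 4 | the presenter opened envelope 1, envelope 2, envelope 3, envelope 5, and envelope 7) = (1/48) / (1/21) = 7/16.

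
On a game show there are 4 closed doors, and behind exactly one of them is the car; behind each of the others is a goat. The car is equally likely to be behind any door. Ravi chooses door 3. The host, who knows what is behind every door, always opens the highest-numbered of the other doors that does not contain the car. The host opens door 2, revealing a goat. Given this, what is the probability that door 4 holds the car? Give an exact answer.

Consider each possible location of the car in turn.
If it is behind either of doors 1 and 3 (prior 1/4 each): the host would have opened door 4 instead, probability 0; weight (1/4)·0 = 0 each.
If it is behind door 2 (prior 1/4): the host opened door 2, so this case is ruled out; weight (1/4)·0 = 0.
If it is behind door 4 (prior 1/4): door 2 is the highest-numbered option available, probability 1; weight (1/4)·1 = 1/4.
The weights sum to 1/4.
So P(the car behind door 4 | the host opened door 2) = (1/4) / (1/4) = 1.

1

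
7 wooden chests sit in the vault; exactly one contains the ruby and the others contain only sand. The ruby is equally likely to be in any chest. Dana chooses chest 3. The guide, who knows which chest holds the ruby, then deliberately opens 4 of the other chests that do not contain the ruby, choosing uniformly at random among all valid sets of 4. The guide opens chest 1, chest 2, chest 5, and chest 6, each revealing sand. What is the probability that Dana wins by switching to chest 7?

3/7

Consider each possible location of the ruby in turn.
If it is in any of chests 1, 2, 5, and 6 (prior 1/7 each): that chest was opened and seen not to hold the prize — ruled out; weight (1/7)·0 = 0 each.
If it is in chest 3 (prior 1/7): the guide has 15 equally likely choices, so probability 1/15; weight (1/7)·(1/15) = 1/105.
If it is in either of chests 4 and 7 (prior 1/7 each): the guide has 5 equally likely choices, so probability 1/5; weight (1/7)·(1/5) = 1/35 each.
The weights sum to 1/15.
So P(the ruby in chest 7 | the guide opened chest 1, chest 2, chest 5, and chest 6) = (1/35) / (1/15) = 3/7.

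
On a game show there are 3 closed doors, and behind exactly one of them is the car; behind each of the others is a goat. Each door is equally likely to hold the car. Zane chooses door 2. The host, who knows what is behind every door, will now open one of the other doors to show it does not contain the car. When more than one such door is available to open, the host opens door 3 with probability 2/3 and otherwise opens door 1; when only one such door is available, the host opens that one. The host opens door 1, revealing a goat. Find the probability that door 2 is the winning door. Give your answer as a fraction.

Consider each possible location of the car in turn.
If it is behind door 1 (prior 1/3): the host opened door 1, so this case is ruled out; weight (1/3)·0 = 0.
If it is behind door 2 (prior 1/3): door 3 is available but not opened, probability 1/3; weight (1/3)·(1/3) = 1/9.
If it is behind door 3 (prior 1/3): only door 1 is available, probability 1; weight (1/3)·1 = 1/3.
The weights sum to 4/9.
So P(the car behind door 2 | the host opened door 1) = (1/9) / (4/9) = 1/4.

1/4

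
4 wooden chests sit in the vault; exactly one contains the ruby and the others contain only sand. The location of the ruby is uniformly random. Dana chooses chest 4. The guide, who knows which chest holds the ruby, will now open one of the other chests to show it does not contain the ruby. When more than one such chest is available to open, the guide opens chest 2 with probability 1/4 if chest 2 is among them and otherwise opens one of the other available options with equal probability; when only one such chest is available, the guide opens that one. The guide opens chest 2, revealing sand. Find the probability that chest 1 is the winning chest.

Consider each possible location of the ruby in turn.
If it is in any of chests 1, 3, and 4 (prior 1/4 each): chest 2 is available, opened with probability 1/4; weight (1/4)·(1/4) = 1/16 each.
If it is in chest 2 (prior 1/4): the guide opened chest 2, so this case is ruled out; weight (1/4)·0 = 0.
The weights sum to 3/16.
So P(the ruby in chest 1 | the guide opened chest 2) = (1/16) / (3/16) = 1/3.

1/3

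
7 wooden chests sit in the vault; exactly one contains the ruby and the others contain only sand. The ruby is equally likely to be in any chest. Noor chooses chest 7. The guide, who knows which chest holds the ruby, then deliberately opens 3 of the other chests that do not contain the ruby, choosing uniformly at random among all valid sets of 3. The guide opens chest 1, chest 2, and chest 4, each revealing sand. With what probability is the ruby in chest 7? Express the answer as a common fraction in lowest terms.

1/7

Apply Bayes' rule, conditioning on where the ruby actually is.
If it is in any of chests 1, 2, and 4 (prior 1/7 each): that chest was opened and seen not to hold the prize — ruled out; weight (1/7)·0 = 0 each.
If it is in any of chests 3, 5, and 6 (prior 1/7 each): the guide has 10 equally likely choices, so probability 1/10; weight (1/7)·(1/10) = 1/70 each.
If it is in chest 7 (prior 1/7): the guide has 20 equally likely choices, so probability 1/20; weight (1/7)·(1/20) = 1/140.
The weights sum to 1/20.
So P(the ruby in chest 7 | the guide opened chest 1, chest 2, and chest 4) = (1/140) / (1/20) = 1/7.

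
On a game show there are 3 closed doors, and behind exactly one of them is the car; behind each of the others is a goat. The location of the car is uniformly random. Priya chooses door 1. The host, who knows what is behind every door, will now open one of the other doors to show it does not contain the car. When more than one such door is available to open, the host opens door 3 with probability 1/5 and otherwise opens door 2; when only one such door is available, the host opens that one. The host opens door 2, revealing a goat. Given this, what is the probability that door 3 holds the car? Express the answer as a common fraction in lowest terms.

Condition on the true location of the car.
If it is behind door 1 (prior 1/3): door 3 is available but not opened, probability 4/5; weight (1/3)·(4/5) = 4/15.
If it is behind door 2 (prior 1/3): the host opened door 2, so this case is ruled out; weight (1/3)·0 = 0.
If it is behind door 3 (prior 1/3): only door 2 is available, probability 1; weight (1/3)·1 = 1/3.
The weights sum to 3/5.
So P(the car behind door 3 | the host opened door 2) = (1/3) / (3/5) = 5/9.

5/9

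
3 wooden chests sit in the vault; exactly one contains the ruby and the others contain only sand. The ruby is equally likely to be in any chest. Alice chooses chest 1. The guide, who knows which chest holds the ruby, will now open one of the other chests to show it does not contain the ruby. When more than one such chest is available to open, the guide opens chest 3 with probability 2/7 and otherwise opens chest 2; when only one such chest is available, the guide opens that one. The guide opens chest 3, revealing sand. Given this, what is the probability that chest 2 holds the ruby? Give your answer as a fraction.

7/9

Consider each possible location of the ruby in turn.
If it is in chest 1 (prior 1/3): chest 3 is available, opened with probability 2/7; weight (1/3)·(2/7) = 2/21.
If it is in chest 2 (prior 1/3): only chest 3 is available, probability 1; weight (1/3)·1 = 1/3.
If it is in chest 3 (prior 1/3): the guide opened chest 3, so this case is ruled out; weight (1/3)·0 = 0.
The weights sum to 3/7.
So P(the ruby in chest 2 | the guide opened chest 3) = (1/3) / (3/7) = 7/9.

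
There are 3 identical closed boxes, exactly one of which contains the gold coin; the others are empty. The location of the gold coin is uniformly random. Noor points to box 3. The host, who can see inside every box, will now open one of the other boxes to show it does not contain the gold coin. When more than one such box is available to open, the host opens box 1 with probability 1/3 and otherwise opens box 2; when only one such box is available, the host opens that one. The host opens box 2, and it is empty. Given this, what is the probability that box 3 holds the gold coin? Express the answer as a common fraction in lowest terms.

2/5

Apply Bayes' rule, conditioning on where the gold coin actually is.
If it is in box 1 (prior 1/3): only box 2 is available, probability 1; weight (1/3)·1 = 1/3.
If it is in box 2 (prior 1/3): the host opened box 2, so this case is ruled out; weight (1/3)·0 = 0.
If it is in box 3 (prior 1/3): box 1 is available but not opened, probability 2/3; weight (1/3)·(2/3) = 2/9.
The weights sum to 5/9.
So P(the gold coin in box 3 | the host opened box 2) = (2/9) / (5/9) = 2/5.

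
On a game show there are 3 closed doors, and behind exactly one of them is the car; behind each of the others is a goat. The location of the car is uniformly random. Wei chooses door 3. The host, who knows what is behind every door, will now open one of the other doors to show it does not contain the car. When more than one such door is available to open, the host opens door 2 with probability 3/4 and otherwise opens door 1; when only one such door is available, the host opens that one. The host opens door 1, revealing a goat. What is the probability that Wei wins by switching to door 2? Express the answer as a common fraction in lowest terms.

4/5

Condition on the true location of the car.
If it is behind door 1 (prior 1/3): the host opened door 1, so this case is ruled out; weight (1/3)·0 = 0.
If it is behind door 2 (prior 1/3): only door 1 is available, probability 1; weight (1/3)·1 = 1/3.
If it is behind door 3 (prior 1/3): door 2 is available but not opened, probability 1/4; weight (1/3)·(1/4) = 1/12.
The weights sum to 5/12.
So P(the car behind door 2 | the host opened door 1) = (1/3) / (5/12) = 4/5.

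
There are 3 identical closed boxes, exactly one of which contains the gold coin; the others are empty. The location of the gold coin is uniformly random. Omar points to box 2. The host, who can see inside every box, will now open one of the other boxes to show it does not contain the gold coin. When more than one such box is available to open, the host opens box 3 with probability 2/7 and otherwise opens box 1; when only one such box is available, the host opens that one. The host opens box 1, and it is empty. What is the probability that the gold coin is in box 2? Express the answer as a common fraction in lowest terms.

Apply Bayes' rule, conditioning on where the gold coin actually is.
If it is in box 1 (prior 1/3): the host opened box 1, so this case is ruled out; weight (1/3)·0 = 0.
If it is in box 2 (prior 1/3): box 3 is available but not opened, probability 5/7; weight (1/3)·(5/7) = 5/21.
If it is in box 3 (prior 1/3): only box 1 is available, probability 1; weight (1/3)·1 = 1/3.
The weights sum to 4/7.
So P(the gold coin in box 2 | the host opened box 1) = (5/21) / (4/7) = 5/12.

5/12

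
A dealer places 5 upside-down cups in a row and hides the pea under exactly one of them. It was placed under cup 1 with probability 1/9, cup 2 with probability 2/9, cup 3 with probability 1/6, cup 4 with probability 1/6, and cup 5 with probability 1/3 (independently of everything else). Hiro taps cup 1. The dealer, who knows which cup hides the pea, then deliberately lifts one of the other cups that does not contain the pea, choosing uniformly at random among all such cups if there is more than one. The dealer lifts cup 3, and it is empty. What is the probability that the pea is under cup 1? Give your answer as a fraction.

Condition on the true location of the pea.
If it is under cup 1 (prior 1/9): the dealer has 4 equally likely choices, so probability 1/4; weight (1/9)·(1/4) = 1/36.
If it is under cup 2 (prior 2/9): the dealer has 3 equally likely choices, so probability 1/3; weight (2/9)·(1/3) = 2/27.
If it is under cup 3 (prior 1/6): the dealer opened cup 3, so this case is ruled out; weight (1/6)·0 = 0.
If it is under cup 4 (prior 1/6): the dealer has 3 equally likely choices, so probability 1/3; weight (1/6)·(1/3) = 1/18.
If it is under cup 5 (prior 1/3): the dealer has 3 equally likely choices, so probability 1/3; weight (1/3)·(1/3) = 1/9.
The weights sum to 29/108.
So P(the pea under cup 1 | the dealer opened cup 3) = (1/36) / (29/108) = 3/29.

3/29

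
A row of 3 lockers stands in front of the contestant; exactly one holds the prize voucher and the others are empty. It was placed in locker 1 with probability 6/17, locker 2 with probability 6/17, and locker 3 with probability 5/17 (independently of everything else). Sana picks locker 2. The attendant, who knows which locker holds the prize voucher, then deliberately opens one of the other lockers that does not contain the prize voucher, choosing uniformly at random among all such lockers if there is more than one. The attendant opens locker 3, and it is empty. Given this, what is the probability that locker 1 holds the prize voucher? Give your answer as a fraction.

2/3

Condition on the true location of the prize voucher.
If it is in locker 1 (prior 6/17): the attendant has no choice, probability 1; weight (6/17)·1 = 6/17.
If it is in locker 2 (prior 6/17): the attendant has 2 equally likely choices, so probability 1/2; weight (6/17)·(1/2) = 3/17.
If it is in locker 3 (prior 5/17): the attendant opened locker 3, so this case is ruled out; weight (5/17)·0 = 0.
The weights sum to 9/17.
So P(the prize voucher in locker 1 | the attendant opened locker 3) = (6/17) / (9/17) = 2/3.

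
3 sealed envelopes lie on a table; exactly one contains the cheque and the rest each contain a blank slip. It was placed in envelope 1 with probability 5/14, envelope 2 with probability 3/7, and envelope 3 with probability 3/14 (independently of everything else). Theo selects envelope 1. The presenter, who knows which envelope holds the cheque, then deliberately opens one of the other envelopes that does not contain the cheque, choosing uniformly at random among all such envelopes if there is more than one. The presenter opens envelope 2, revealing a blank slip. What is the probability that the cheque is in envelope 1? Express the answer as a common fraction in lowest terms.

Consider each possible location of the cheque in turn.
If it is in envelope 1 (prior 5/14): the presenter has 2 equally likely choices, so probability 1/2; weight (5/14)·(1/2) = 5/28.
If it is in envelope 2 (prior 3/7): the presenter opened envelope 2, so this case is ruled out; weight (3/7)·0 = 0.
If it is in envelope 3 (prior 3/14): the presenter has no choice, probability 1; weight (3/14)·1 = 3/14.
The weights sum to 11/28.
So P(the cheque in envelope 1 | the presenter opened envelope 2) = (5/28) / (11/28) = 5/11.

5/11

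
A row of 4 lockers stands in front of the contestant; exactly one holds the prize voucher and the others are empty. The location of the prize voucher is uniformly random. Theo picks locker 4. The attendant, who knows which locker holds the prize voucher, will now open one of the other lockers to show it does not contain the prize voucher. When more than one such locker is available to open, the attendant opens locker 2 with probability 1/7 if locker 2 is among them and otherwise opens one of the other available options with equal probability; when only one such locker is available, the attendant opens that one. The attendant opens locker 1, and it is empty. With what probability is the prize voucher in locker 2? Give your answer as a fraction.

7/25

Condition on the true location of the prize voucher.
If it is in locker 1 (prior 1/4): the attendant opened locker 1, so this case is ruled out; weight (1/4)·0 = 0.
If it is in locker 2 (prior 1/4): locker 2 holds the prize so is unavailable; the attendant chooses uniformly among the 2 others, probability 1/2; weight (1/4)·(1/2) = 1/8.
If it is in locker 3 (prior 1/4): locker 2 is available but not opened, probability 6/7; weight (1/4)·(6/7) = 3/14.
If it is in locker 4 (prior 1/4): locker 2 is available but not opened; locker 1 gets probability (1 − 1/7)/2 = 3/7; weight (1/4)·(3/7) = 3/28.
The weights sum to 25/56.
So P(the prize voucher in locker 2 | the attendant opened locker 1) = (1/8) / (25/56) = 7/25.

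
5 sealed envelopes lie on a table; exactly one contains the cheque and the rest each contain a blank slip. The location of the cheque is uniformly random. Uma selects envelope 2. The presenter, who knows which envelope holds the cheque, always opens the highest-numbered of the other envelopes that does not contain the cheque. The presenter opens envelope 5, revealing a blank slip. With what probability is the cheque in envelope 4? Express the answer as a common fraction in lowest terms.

1/4

Apply Bayes' rule, conditioning on where the cheque actually is.
If it is in any of envelopes 1, 2, 3, and 4 (prior 1/5 each): envelope 5 is the highest-numbered option available, probability 1; weight (1/5)·1 = 1/5 each.
If it is in envelope 5 (prior 1/5): the presenter opened envelope 5, so this case is ruled out; weight (1/5)·0 = 0.
The weights sum to 4/5.
So P(the cheque in envelope 4 | the presenter opened envelope 5) = (1/5) / (4/5) = 1/4.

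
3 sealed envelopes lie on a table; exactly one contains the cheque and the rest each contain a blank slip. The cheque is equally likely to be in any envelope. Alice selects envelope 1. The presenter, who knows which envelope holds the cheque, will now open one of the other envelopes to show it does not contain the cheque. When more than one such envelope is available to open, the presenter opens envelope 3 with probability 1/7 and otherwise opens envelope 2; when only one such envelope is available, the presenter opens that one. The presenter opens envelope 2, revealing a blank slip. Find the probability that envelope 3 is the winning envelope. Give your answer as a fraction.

7/13

Consider each possible location of the cheque in turn.
If it is in envelope 1 (prior 1/3): envelope 3 is available but not opened, probability 6/7; weight (1/3)·(6/7) = 2/7.
If it is in envelope 2 (prior 1/3): the presenter opened envelope 2, so this case is ruled out; weight (1/3)·0 = 0.
If it is in envelope 3 (prior 1/3): only envelope 2 is available, probability 1; weight (1/3)·1 = 1/3.
The weights sum to 13/21.
So P(the cheque in envelope 3 | the presenter opened envelope 2) = (1/3) / (13/21) = 7/13.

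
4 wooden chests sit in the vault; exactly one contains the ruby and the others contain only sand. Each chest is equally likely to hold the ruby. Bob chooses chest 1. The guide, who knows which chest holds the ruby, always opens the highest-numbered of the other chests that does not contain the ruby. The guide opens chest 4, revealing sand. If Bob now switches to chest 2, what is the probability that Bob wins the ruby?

1/3

Consider each possible location of the ruby in turn.
If it is in any of chests 1, 2, and 3 (prior 1/4 each): chest 4 is the highest-numbered option available, probability 1; weight (1/4)·1 = 1/4 each.
If it is in chest 4 (prior 1/4): the guide opened chest 4, so this case is ruled out; weight (1/4)·0 = 0.
The weights sum to 3/4.
So P(the ruby in chest 2 | the guide opened chest 4) = (1/4) / (3/4) = 1/3.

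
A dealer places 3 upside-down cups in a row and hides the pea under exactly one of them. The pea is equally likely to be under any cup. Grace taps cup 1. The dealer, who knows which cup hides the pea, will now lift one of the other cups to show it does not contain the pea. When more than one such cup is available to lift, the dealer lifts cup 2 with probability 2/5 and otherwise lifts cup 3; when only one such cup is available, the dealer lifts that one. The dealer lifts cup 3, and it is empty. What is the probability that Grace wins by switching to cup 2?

5/8

Apply Bayes' rule, conditioning on where the pea actually is.
If it is under cup 1 (prior 1/3): cup 2 is available but not opened, probability 3/5; weight (1/3)·(3/5) = 1/5.
If it is under cup 2 (prior 1/3): only cup 3 is available, probability 1; weight (1/3)·1 = 1/3.
If it is under cup 3 (prior 1/3): the dealer opened cup 3, so this case is ruled out; weight (1/3)·0 = 0.
The weights sum to 8/15.
So P(the pea under cup 2 | the dealer opened cup 3) = (1/3) / (8/15) = 5/8.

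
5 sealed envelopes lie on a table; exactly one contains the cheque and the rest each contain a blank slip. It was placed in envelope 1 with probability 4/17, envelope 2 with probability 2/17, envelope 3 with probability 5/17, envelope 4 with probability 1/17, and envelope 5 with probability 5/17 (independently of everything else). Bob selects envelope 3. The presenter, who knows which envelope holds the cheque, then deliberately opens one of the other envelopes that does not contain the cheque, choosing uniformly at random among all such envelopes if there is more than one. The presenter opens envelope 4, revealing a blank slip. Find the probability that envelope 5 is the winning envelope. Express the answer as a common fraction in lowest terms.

Condition on the true location of the cheque.
If it is in envelope 1 (prior 4/17): the presenter has 3 equally likely choices, so probability 1/3; weight (4/17)·(1/3) = 4/51.
If it is in envelope 2 (prior 2/17): the presenter has 3 equally likely choices, so probability 1/3; weight (2/17)·(1/3) = 2/51.
If it is in envelope 3 (prior 5/17): the presenter has 4 equally likely choices, so probability 1/4; weight (5/17)·(1/4) = 5/68.
If it is in envelope 4 (prior 1/17): the presenter opened envelope 4, so this case is ruled out; weight (1/17)·0 = 0.
If it is in envelope 5 (prior 5/17): the presenter has 3 equally likely choices, so probability 1/3; weight (5/17)·(1/3) = 5/51.
The weights sum to 59/204.
So P(the cheque in envelope 5 | the presenter opened envelope 4) = (5/51) / (59/204) = 20/59.

20/59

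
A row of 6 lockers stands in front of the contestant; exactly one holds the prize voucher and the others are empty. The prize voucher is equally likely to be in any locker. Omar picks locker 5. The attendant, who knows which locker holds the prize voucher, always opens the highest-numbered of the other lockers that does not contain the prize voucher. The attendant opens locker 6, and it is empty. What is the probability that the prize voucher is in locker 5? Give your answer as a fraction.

Condition on the true location of the prize voucher.
If it is in any of lockers 1, 2, 3, 4, and 5 (prior 1/6 each): locker 6 is the highest-numbered option available, probability 1; weight (1/6)·1 = 1/6 each.
If it is in locker 6 (prior 1/6): the attendant opened locker 6, so this case is ruled out; weight (1/6)·0 = 0.
The weights sum to 5/6.
So P(the prize voucher in locker 5 | the attendant opened locker 6) = (1/6) / (5/6) = 1/5.

1/5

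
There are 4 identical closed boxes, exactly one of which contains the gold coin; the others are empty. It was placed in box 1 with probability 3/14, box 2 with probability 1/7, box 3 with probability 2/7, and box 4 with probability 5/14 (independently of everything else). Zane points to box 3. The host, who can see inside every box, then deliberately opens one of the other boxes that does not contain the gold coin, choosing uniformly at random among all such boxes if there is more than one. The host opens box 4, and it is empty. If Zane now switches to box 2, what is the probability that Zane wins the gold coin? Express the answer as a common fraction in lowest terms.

6/23

Consider each possible location of the gold coin in turn.
If it is in box 1 (prior 3/14): the host has 2 equally likely choices, so probability 1/2; weight (3/14)·(1/2) = 3/28.
If it is in box 2 (prior 1/7): the host has 2 equally likely choices, so probability 1/2; weight (1/7)·(1/2) = 1/14.
If it is in box 3 (prior 2/7): the host has 3 equally likely choices, so probability 1/3; weight (2/7)·(1/3) = 2/21.
If it is in box 4 (prior 5/14): the host opened box 4, so this case is ruled out; weight (5/14)·0 = 0.
The weights sum to 23/84.
So P(the gold coin in box 2 | the host opened box 4) = (1/14) / (23/84) = 6/23.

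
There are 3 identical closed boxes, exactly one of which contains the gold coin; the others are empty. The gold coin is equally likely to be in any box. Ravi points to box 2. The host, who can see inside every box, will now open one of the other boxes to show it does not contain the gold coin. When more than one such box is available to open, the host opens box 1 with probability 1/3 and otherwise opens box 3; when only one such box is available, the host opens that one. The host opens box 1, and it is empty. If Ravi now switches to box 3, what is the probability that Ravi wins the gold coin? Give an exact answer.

3/4

Apply Bayes' rule, conditioning on where the gold coin actually is.
If it is in box 1 (prior 1/3): the host opened box 1, so this case is ruled out; weight (1/3)·0 = 0.
If it is in box 2 (prior 1/3): box 1 is available, opened with probability 1/3; weight (1/3)·(1/3) = 1/9.
If it is in box 3 (prior 1/3): only box 1 is available, probability 1; weight (1/3)·1 = 1/3.
The weights sum to 4/9.
So P(the gold coin in box 3 | the host opened box 1) = (1/3) / (4/9) = 3/4.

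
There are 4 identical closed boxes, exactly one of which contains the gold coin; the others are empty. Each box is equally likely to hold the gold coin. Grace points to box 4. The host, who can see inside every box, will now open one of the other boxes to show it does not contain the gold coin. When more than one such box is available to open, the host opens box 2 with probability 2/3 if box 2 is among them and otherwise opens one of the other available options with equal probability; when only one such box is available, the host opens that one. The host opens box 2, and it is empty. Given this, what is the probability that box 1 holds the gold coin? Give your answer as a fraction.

Consider each possible location of the gold coin in turn.
If it is in any of boxes 1, 3, and 4 (prior 1/4 each): box 2 is available, opened with probability 2/3; weight (1/4)·(2/3) = 1/6 each.
If it is in box 2 (prior 1/4): the host opened box 2, so this case is ruled out; weight (1/4)·0 = 0.
The weights sum to 1/2.
So P(the gold coin in box 1 | the host opened box 2) = (1/6) / (1/2) = 1/3.

1/3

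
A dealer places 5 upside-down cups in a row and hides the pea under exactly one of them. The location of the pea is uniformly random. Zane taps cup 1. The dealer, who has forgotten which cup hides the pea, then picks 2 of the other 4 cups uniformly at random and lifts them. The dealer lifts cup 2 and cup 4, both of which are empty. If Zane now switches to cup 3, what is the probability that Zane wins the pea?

1/3

Consider each possible location of the pea in turn.
If it is under any of cups 1, 3, and 5 (prior 1/5 each): the dealer picks exactly this set with probability 1/6 regardless, and none is the prize; weight (1/5)·(1/6) = 1/30 each.
If it is under either of cups 2 and 4 (prior 1/5 each): that cup was opened and seen not to hold the prize — ruled out; weight (1/5)·0 = 0 each.
The weights sum to 1/10.
So P(the pea under cup 3 | the dealer opened cup 2 and cup 4) = (1/30) / (1/10) = 1/3.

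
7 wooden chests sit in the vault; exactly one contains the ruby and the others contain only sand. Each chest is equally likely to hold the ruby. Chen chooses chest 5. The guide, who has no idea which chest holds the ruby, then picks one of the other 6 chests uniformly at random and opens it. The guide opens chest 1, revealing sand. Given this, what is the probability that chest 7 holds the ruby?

Condition on the true location of the ruby.
If it is in chest 1 (prior 1/7): the guide opened chest 1, so this case is ruled out; weight (1/7)·0 = 0.
If it is in any of chests 2, 3, 4, 5, 6, and 7 (prior 1/7 each): the guide picks chest 1 with probability 1/6 regardless, and it is not the prize; weight (1/7)·(1/6) = 1/42 each.
The weights sum to 1/7.
So P(the ruby in chest 7 | the guide opened chest 1) = (1/42) / (1/7) = 1/6.

1/6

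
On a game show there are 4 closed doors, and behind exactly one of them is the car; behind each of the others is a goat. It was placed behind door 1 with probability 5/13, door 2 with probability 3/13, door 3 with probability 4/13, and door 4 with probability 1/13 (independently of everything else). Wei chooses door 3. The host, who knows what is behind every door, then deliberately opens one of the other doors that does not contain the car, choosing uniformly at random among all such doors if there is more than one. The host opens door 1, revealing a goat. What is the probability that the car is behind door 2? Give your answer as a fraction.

9/20

Apply Bayes' rule, conditioning on where the car actually is.
If it is behind door 1 (prior 5/13): the host opened door 1, so this case is ruled out; weight (5/13)·0 = 0.
If it is behind door 2 (prior 3/13): the host has 2 equally likely choices, so probability 1/2; weight (3/13)·(1/2) = 3/26.
If it is behind door 3 (prior 4/13): the host has 3 equally likely choices, so probability 1/3; weight (4/13)·(1/3) = 4/39.
If it is behind door 4 (prior 1/13): the host has 2 equally likely choices, so probability 1/2; weight (1/13)·(1/2) = 1/26.
The weights sum to 10/39.
So P(the car behind door 2 | the host opened door 1) = (3/26) / (10/39) = 9/20.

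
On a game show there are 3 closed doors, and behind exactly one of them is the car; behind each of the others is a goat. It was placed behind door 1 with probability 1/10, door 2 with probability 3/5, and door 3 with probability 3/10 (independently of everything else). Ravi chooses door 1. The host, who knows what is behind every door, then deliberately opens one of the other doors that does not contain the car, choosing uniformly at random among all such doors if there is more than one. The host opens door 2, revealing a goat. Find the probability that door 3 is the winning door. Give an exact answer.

Apply Bayes' rule, conditioning on where the car actually is.
If it is behind door 1 (prior 1/10): the host has 2 equally likely choices, so probability 1/2; weight (1/10)·(1/2) = 1/20.
If it is behind door 2 (prior 3/5): the host opened door 2, so this case is ruled out; weight (3/5)·0 = 0.
If it is behind door 3 (prior 3/10): the host has no choice, probability 1; weight (3/10)·1 = 3/10.
The weights sum to 7/20.
So P(the car behind door 3 | the host opened door 2) = (3/10) / (7/20) = 6/7.

6/7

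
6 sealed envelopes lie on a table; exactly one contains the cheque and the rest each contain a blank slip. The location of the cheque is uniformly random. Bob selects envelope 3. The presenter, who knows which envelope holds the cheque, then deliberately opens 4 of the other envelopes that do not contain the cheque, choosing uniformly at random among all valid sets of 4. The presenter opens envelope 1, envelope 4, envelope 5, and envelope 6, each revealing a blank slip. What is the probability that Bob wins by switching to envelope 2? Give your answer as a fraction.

5/6

Apply Bayes' rule, conditioning on where the cheque actually is.
If it is in any of envelopes 1, 4, 5, and 6 (prior 1/6 each): that envelope was opened and seen not to hold the prize — ruled out; weight (1/6)·0 = 0 each.
If it is in envelope 2 (prior 1/6): the presenter has no choice, probability 1; weight (1/6)·1 = 1/6.
If it is in envelope 3 (prior 1/6): the presenter has 5 equally likely choices, so probability 1/5; weight (1/6)·(1/5) = 1/30.
The weights sum to 1/5.
So P(the cheque in envelope 2 | the presenter opened envelope 1, envelope 4, envelope 5, and envelope 6) = (1/6) / (1/5) = 5/6.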